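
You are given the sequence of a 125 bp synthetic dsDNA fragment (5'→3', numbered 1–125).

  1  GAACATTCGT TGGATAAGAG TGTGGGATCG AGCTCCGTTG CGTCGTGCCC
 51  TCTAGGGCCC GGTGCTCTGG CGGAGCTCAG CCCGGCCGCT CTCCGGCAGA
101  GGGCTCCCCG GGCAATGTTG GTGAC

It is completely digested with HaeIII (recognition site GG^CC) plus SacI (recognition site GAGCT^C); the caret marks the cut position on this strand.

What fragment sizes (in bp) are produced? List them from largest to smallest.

40, 34, 23, 20, 8 bp

HaeIII sites (GGCC) start at positions 56, 84.
HaeIII cuts after base 2 of each site, so after positions 57, 85.
SacI sites (GAGCTC) start at positions 30, 73.
SacI cuts after base 5 of each site (before the last base), so after positions 34, 77.
Combined cut positions: 34, 57, 77, 85.
Linear molecule, 4 cuts → 5 fragments:
  1–34 → 34 bp
  35–57 → 23 bp
  58–77 → 20 bp
  78–85 → 8 bp
  86–125 → 40 bp
Sorted largest to smallest: 40, 34, 23, 20, 8 bp.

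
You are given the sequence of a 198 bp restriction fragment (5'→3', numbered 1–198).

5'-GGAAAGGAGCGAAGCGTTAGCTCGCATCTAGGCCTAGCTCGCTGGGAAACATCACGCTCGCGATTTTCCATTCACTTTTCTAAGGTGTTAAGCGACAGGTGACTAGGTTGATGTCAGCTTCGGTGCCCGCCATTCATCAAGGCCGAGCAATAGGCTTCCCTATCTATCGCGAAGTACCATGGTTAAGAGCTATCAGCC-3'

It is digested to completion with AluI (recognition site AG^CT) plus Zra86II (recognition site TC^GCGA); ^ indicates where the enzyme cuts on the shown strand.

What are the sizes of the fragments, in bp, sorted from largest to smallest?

58, 51, 22, 21, 20, 17, 9 bp

AluI sites (AGCT) start at positions 19, 36, 116, 188.
AluI cuts after base 2 of each site, so after positions 20, 37, 117, 189.
Zra86II sites (TCGCGA) start at positions 58, 167.
Zra86II cuts after base 2 of each site, so after positions 59, 168.
Combined cut positions: 20, 37, 59, 117, 168, 189.
Linear molecule, 6 cuts → 7 fragments:
  1–20 → 20 bp
  21–37 → 17 bp
  38–59 → 22 bp
  60–117 → 58 bp
  118–168 → 51 bp
  169–189 → 21 bp
  190–198 → 9 bp
Sorted largest to smallest: 58, 51, 22, 21, 20, 17, 9 bp.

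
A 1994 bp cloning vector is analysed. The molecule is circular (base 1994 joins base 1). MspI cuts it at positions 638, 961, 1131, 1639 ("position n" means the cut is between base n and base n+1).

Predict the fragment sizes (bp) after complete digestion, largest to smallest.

993, 508, 323, 170 bp

Circular molecule, 4 cuts → 4 fragments:
  961 − 638 = 323 bp
  1131 − 961 = 170 bp
  1639 − 1131 = 508 bp
  wrap: 1994 − 1639 + 638 = 993 bp
Sorted largest to smallest: 993, 508, 323, 170 bp.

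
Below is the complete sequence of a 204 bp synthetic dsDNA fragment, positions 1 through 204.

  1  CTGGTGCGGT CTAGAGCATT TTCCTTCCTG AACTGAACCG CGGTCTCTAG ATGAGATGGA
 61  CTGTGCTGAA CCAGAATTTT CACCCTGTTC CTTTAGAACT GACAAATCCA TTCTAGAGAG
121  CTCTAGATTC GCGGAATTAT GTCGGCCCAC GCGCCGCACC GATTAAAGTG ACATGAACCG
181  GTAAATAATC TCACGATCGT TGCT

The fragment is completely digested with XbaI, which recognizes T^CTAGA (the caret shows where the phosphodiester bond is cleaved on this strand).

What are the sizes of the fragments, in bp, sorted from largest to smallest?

82, 66, 36, 10, 10 bp

XbaI sites (TCTAGA) start at positions 10, 46, 112, 122.
XbaI cuts after the first base of each site, so after positions 10, 46, 112, 122.
Linear molecule, 4 cuts → 5 fragments:
  1–10 → 10 bp
  11–46 → 36 bp
  47–112 → 66 bp
  113–122 → 10 bp
  123–204 → 82 bp
Sorted largest to smallest: 82, 66, 36, 10, 10 bp.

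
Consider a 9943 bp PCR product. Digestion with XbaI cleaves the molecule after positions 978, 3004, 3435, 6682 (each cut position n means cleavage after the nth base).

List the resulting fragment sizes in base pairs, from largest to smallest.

Linear molecule, 4 cuts → 5 fragments:
  978 − 0 = 978 bp
  3004 − 978 = 2026 bp
  3435 − 3004 = 431 bp
  6682 − 3435 = 3247 bp
  9943 − 6682 = 3261 bp
Sorted largest to smallest: 3261, 3247, 2026, 978, 431 bp.

3261, 3247, 2026, 978, 431 bp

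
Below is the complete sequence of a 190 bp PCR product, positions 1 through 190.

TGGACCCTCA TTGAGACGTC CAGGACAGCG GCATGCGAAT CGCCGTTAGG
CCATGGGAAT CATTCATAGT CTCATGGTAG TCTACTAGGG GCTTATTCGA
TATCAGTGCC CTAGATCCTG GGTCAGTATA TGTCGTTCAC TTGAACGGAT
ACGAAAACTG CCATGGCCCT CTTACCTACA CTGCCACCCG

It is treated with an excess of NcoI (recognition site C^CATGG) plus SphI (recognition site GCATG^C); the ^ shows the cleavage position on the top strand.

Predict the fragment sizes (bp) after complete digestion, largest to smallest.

110, 35, 29, 16 bp

NcoI sites (CCATGG) start at positions 51, 161.
NcoI cuts after the first base of each site, so after positions 51, 161.
The SphI site (GCATGC) starts at position 31.
SphI cuts after base 5 of each site (before the last base), so after position 35.
Combined cut positions: 35, 51, 161.
Linear molecule, 3 cuts → 4 fragments:
  1–35 → 35 bp
  36–51 → 16 bp
  52–161 → 110 bp
  162–190 → 29 bp
Sorted largest to smallest: 110, 35, 29, 16 bp.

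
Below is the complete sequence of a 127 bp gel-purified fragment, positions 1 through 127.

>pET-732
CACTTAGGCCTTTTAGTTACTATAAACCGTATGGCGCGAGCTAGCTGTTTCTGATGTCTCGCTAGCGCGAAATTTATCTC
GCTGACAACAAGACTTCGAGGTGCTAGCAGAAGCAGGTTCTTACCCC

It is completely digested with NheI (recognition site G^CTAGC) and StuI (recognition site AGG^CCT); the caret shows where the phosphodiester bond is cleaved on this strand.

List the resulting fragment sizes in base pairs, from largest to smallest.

42, 32, 24, 21, 8 bp

NheI sites (GCTAGC) start at positions 40, 61, 103.
NheI cuts after the first base of each site, so after positions 40, 61, 103.
The StuI site (AGGCCT) starts at position 6.
StuI cuts after base 3 of each site, so after position 8.
Combined cut positions: 8, 40, 61, 103.
Linear molecule, 4 cuts → 5 fragments:
  1–8 → 8 bp
  9–40 → 32 bp
  41–61 → 21 bp
  62–103 → 42 bp
  104–127 → 24 bp
Sorted largest to smallest: 42, 32, 24, 21, 8 bp.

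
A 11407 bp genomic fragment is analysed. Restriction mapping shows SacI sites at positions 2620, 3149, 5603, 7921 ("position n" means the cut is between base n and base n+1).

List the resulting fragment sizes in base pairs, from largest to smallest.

3486, 2620, 2454, 2318, 529 bp

Linear molecule, 4 cuts → 5 fragments:
  2620 − 0 = 2620 bp
  3149 − 2620 = 529 bp
  5603 − 3149 = 2454 bp
  7921 − 5603 = 2318 bp
  11407 − 7921 = 3486 bp
Sorted largest to smallest: 3486, 2620, 2454, 2318, 529 bp.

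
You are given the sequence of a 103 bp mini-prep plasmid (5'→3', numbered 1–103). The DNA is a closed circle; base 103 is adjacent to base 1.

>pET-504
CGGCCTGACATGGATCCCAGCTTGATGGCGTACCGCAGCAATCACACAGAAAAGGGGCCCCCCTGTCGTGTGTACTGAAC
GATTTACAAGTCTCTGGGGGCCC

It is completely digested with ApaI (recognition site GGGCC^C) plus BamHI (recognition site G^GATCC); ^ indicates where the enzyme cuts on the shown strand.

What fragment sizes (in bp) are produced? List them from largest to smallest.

ApaI sites (GGGCCC) start at positions 55, 98.
ApaI cuts after base 5 of each site (before the last base), so after positions 59, 102.
The BamHI site (GGATCC) starts at position 12.
BamHI cuts after the first base of each site, so after position 12.
Combined cut positions: 12, 59, 102.
Circular molecule, 3 cuts → 3 fragments:
  13–59 → 47 bp
  60–102 → 43 bp
  103–103 then 1–12 → 1 + 12 = 13 bp
Sorted largest to smallest: 47, 43, 13 bp.

47, 43, 13 bp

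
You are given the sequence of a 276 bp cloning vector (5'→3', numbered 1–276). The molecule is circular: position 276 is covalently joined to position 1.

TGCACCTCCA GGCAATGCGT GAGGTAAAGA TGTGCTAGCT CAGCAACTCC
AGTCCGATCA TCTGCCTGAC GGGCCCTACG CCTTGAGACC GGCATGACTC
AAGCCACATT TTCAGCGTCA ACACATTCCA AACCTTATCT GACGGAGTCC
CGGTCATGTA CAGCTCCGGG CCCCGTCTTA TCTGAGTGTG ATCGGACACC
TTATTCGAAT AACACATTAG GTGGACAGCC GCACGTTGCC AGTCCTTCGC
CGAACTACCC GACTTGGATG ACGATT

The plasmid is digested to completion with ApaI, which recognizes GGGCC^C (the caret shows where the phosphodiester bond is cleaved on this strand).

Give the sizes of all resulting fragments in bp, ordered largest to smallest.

179, 97 bp

ApaI sites (GGGCCC) start at positions 71, 168.
ApaI cuts after base 5 of each site (before the last base), so after positions 75, 172.
Circular molecule, 2 cuts → 2 fragments:
  76–172 → 97 bp
  173–276 then 1–75 → 104 + 75 = 179 bp
Sorted largest to smallest: 179, 97 bp.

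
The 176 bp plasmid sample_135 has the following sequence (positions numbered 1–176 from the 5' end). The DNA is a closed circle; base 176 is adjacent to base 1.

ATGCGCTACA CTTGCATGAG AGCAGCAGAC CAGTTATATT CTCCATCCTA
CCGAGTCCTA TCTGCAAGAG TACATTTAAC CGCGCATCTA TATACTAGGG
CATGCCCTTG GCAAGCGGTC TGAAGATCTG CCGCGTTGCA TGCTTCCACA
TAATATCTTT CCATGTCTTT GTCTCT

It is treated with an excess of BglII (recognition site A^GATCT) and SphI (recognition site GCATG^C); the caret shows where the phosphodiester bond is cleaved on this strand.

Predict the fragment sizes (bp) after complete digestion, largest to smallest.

138, 20, 18 bp

The BglII site (AGATCT) starts at position 124.
BglII cuts after the first base of each site, so after position 124.
SphI sites (GCATGC) start at positions 100, 138.
SphI cuts after base 5 of each site (before the last base), so after positions 104, 142.
Combined cut positions: 104, 124, 142.
Circular molecule, 3 cuts → 3 fragments:
  105–124 → 20 bp
  125–142 → 18 bp
  143–176 then 1–104 → 34 + 104 = 138 bp
Sorted largest to smallest: 138, 20, 18 bp.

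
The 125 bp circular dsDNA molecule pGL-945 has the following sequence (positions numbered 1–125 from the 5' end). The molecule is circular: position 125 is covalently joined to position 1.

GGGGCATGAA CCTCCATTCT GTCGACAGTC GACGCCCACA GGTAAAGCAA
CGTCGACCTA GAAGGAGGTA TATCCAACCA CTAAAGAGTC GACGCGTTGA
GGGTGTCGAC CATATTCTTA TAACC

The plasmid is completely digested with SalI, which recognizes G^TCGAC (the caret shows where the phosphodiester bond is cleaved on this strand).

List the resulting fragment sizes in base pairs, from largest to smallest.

SalI sites (GTCGAC) start at positions 21, 28, 52, 88, 105.
SalI cuts after the first base of each site, so after positions 21, 28, 52, 88, 105.
Circular molecule, 5 cuts → 5 fragments:
  22–28 → 7 bp
  29–52 → 24 bp
  53–88 → 36 bp
  89–105 → 17 bp
  106–125 then 1–21 → 20 + 21 = 41 bp
Sorted largest to smallest: 41, 36, 24, 17, 7 bp.

41, 36, 24, 17, 7 bp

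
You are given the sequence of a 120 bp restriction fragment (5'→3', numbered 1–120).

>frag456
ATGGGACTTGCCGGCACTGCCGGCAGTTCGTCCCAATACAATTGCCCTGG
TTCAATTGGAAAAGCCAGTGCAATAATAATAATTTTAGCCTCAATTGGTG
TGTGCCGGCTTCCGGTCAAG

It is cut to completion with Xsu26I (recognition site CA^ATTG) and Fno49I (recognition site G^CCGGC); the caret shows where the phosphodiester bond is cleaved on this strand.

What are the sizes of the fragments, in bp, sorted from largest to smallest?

39, 21, 16, 14, 11, 10, 9 bp

Xsu26I sites (CAATTG) start at positions 39, 53, 92.
Xsu26I cuts after base 2 of each site, so after positions 40, 54, 93.
Fno49I sites (GCCGGC) start at positions 10, 19, 104.
Fno49I cuts after the first base of each site, so after positions 10, 19, 104.
Combined cut positions: 10, 19, 40, 54, 93, 104.
Linear molecule, 6 cuts → 7 fragments:
  1–10 → 10 bp
  11–19 → 9 bp
  20–40 → 21 bp
  41–54 → 14 bp
  55–93 → 39 bp
  94–104 → 11 bp
  105–120 → 16 bp
Sorted largest to smallest: 39, 21, 16, 14, 11, 10, 9 bp.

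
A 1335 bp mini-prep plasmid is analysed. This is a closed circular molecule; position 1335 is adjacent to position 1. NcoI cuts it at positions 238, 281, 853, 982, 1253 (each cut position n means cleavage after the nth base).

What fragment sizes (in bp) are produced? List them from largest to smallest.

Circular molecule, 5 cuts → 5 fragments:
  281 − 238 = 43 bp
  853 − 281 = 572 bp
  982 − 853 = 129 bp
  1253 − 982 = 271 bp
  wrap: 1335 − 1253 + 238 = 320 bp
Sorted largest to smallest: 572, 320, 271, 129, 43 bp.

572, 320, 271, 129, 43 bp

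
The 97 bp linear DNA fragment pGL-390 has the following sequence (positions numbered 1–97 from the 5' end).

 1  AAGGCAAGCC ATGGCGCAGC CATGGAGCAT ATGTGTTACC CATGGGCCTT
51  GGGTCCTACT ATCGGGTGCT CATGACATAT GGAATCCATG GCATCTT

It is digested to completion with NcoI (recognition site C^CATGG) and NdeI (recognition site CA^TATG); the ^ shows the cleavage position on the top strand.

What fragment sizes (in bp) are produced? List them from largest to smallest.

37, 11, 11, 11, 9, 9, 9 bp

NcoI sites (CCATGG) start at positions 9, 20, 40, 86.
NcoI cuts after the first base of each site, so after positions 9, 20, 40, 86.
NdeI sites (CATATG) start at positions 28, 76.
NdeI cuts after base 2 of each site, so after positions 29, 77.
Combined cut positions: 9, 20, 29, 40, 77, 86.
Linear molecule, 6 cuts → 7 fragments:
  1–9 → 9 bp
  10–20 → 11 bp
  21–29 → 9 bp
  30–40 → 11 bp
  41–77 → 37 bp
  78–86 → 9 bp
  87–97 → 11 bp
Sorted largest to smallest: 37, 11, 11, 11, 9, 9, 9 bp.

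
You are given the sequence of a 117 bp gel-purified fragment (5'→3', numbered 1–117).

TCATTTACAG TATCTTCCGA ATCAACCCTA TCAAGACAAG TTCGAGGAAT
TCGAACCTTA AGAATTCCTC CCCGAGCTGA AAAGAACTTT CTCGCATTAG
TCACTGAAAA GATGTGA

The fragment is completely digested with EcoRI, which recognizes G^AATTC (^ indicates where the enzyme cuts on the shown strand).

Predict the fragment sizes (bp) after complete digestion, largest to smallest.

EcoRI sites (GAATTC) start at positions 47, 62.
EcoRI cuts after the first base of each site, so after positions 47, 62.
Linear molecule, 2 cuts → 3 fragments:
  1–47 → 47 bp
  48–62 → 15 bp
  63–117 → 55 bp
Sorted largest to smallest: 55, 47, 15 bp.

55, 47, 15 bp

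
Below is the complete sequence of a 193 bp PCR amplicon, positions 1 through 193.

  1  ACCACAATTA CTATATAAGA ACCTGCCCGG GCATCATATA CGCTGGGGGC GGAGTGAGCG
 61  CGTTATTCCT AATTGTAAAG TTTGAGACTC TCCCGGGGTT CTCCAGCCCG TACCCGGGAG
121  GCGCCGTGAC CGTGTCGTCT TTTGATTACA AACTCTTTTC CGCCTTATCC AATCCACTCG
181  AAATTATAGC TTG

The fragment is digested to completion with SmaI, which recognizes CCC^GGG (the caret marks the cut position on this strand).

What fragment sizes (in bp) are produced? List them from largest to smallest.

78, 66, 28, 21 bp

SmaI sites (CCCGGG) start at positions 26, 92, 113.
SmaI cuts after base 3 of each site, so after positions 28, 94, 115.
Linear molecule, 3 cuts → 4 fragments:
  1–28 → 28 bp
  29–94 → 66 bp
  95–115 → 21 bp
  116–193 → 78 bp
Sorted largest to smallest: 78, 66, 28, 21 bp.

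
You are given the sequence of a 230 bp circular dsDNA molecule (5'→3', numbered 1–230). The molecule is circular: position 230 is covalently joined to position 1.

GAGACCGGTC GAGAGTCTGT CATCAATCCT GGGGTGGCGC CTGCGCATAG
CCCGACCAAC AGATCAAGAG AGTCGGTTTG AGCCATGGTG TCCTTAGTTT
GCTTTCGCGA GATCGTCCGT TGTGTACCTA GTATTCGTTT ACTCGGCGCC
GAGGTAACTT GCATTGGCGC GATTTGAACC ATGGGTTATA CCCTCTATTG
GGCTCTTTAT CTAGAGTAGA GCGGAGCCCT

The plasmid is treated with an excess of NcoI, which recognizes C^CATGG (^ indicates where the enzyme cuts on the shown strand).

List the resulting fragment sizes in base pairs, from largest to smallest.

NcoI sites (CCATGG) start at positions 83, 179.
NcoI cuts after the first base of each site, so after positions 83, 179.
Circular molecule, 2 cuts → 2 fragments:
  84–179 → 96 bp
  180–230 then 1–83 → 51 + 83 = 134 bp
Sorted largest to smallest: 134, 96 bp.

134, 96 bp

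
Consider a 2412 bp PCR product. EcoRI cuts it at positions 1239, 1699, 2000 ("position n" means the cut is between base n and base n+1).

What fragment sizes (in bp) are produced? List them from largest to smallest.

1239, 460, 412, 301 bp

Linear molecule, 3 cuts → 4 fragments:
  1239 − 0 = 1239 bp
  1699 − 1239 = 460 bp
  2000 − 1699 = 301 bp
  2412 − 2000 = 412 bp
Sorted largest to smallest: 1239, 460, 412, 301 bp.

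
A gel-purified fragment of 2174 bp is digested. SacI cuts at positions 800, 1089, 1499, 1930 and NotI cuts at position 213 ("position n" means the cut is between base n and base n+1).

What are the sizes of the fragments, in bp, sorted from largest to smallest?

587, 431, 410, 289, 244, 213 bp

Combined cut positions (sorted): 213, 800, 1089, 1499, 1930.
Linear molecule, 5 cuts → 6 fragments:
  213 − 0 = 213 bp
  800 − 213 = 587 bp
  1089 − 800 = 289 bp
  1499 − 1089 = 410 bp
  1930 − 1499 = 431 bp
  2174 − 1930 = 244 bp
Sorted largest to smallest: 587, 431, 410, 289, 244, 213 bp.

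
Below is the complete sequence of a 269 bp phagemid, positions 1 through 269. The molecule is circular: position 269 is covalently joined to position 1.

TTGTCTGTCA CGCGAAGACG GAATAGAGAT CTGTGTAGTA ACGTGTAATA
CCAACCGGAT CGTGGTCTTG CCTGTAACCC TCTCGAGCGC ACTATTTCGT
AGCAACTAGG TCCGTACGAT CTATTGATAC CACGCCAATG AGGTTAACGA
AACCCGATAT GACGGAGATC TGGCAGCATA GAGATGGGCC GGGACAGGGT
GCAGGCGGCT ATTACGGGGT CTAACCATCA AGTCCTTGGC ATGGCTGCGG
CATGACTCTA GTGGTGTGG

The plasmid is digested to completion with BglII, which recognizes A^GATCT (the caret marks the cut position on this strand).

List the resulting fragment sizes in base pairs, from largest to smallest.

BglII sites (AGATCT) start at positions 27, 166.
BglII cuts after the first base of each site, so after positions 27, 166.
Circular molecule, 2 cuts → 2 fragments:
  28–166 → 139 bp
  167–269 then 1–27 → 103 + 27 = 130 bp
Sorted largest to smallest: 139, 130 bp.

139, 130 bp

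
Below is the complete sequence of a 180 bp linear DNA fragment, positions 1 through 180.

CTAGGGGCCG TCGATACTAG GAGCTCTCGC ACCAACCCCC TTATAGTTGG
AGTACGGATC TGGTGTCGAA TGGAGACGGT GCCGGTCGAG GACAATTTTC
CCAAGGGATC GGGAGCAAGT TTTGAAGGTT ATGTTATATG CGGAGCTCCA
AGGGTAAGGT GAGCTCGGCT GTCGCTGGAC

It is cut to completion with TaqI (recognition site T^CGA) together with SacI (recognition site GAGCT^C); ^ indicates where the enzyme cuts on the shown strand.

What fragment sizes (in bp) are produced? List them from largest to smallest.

61, 41, 20, 18, 15, 14, 11 bp

TaqI sites (TCGA) start at positions 11, 66, 86.
TaqI cuts after the first base of each site, so after positions 11, 66, 86.
SacI sites (GAGCTC) start at positions 21, 143, 161.
SacI cuts after base 5 of each site (before the last base), so after positions 25, 147, 165.
Combined cut positions: 11, 25, 66, 86, 147, 165.
Linear molecule, 6 cuts → 7 fragments:
  1–11 → 11 bp
  12–25 → 14 bp
  26–66 → 41 bp
  67–86 → 20 bp
  87–147 → 61 bp
  148–165 → 18 bp
  166–180 → 15 bp
Sorted largest to smallest: 61, 41, 20, 18, 15, 14, 11 bp.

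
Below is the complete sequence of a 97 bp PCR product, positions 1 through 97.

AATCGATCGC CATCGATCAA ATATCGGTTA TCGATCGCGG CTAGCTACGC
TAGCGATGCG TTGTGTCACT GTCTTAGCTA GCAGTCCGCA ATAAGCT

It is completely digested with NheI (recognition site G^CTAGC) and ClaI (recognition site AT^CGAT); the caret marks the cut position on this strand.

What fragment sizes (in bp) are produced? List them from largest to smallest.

NheI sites (GCTAGC) start at positions 40, 49, 77.
NheI cuts after the first base of each site, so after positions 40, 49, 77.
ClaI sites (ATCGAT) start at positions 2, 12, 30.
ClaI cuts after base 2 of each site, so after positions 3, 13, 31.
Combined cut positions: 3, 13, 31, 40, 49, 77.
Linear molecule, 6 cuts → 7 fragments:
  1–3 → 3 bp
  4–13 → 10 bp
  14–31 → 18 bp
  32–40 → 9 bp
  41–49 → 9 bp
  50–77 → 28 bp
  78–97 → 20 bp
Sorted largest to smallest: 28, 20, 18, 10, 9, 9, 3 bp.

28, 20, 18, 10, 9, 9, 3 bp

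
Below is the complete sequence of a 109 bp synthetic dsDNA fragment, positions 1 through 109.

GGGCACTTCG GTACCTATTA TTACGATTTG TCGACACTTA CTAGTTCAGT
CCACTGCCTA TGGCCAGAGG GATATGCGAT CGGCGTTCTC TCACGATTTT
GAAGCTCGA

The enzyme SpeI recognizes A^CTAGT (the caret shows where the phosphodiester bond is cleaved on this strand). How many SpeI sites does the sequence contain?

ACTAGT occurs starting at position 40.
SpeI cuts at 1 site.

1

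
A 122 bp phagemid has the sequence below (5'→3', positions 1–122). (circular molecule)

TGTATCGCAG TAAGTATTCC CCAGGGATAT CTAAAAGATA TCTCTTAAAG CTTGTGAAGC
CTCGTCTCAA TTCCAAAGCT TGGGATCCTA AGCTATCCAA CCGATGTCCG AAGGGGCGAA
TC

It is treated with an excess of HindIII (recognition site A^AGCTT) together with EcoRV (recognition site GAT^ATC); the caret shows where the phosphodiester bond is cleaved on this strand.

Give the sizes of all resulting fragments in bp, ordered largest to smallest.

74, 28, 11, 9 bp

HindIII sites (AAGCTT) start at positions 48, 76.
HindIII cuts after the first base of each site, so after positions 48, 76.
EcoRV sites (GATATC) start at positions 26, 37.
EcoRV cuts after base 3 of each site, so after positions 28, 39.
Combined cut positions: 28, 39, 48, 76.
Circular molecule, 4 cuts → 4 fragments:
  29–39 → 11 bp
  40–48 → 9 bp
  49–76 → 28 bp
  77–122 then 1–28 → 46 + 28 = 74 bp
Sorted largest to smallest: 74, 28, 11, 9 bp.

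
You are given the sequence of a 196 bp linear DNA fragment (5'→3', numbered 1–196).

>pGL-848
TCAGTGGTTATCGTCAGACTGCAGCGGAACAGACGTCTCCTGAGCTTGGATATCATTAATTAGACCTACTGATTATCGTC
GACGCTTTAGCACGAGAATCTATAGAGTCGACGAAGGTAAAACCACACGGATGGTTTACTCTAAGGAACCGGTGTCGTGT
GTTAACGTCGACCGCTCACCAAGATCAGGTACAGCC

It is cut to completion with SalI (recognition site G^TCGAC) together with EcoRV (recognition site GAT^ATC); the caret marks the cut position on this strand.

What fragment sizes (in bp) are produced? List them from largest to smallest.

60, 51, 29, 29, 27 bp

SalI sites (GTCGAC) start at positions 78, 107, 167.
SalI cuts after the first base of each site, so after positions 78, 107, 167.
The EcoRV site (GATATC) starts at position 49.
EcoRV cuts after base 3 of each site, so after position 51.
Combined cut positions: 51, 78, 107, 167.
Linear molecule, 4 cuts → 5 fragments:
  1–51 → 51 bp
  52–78 → 27 bp
  79–107 → 29 bp
  108–167 → 60 bp
  168–196 → 29 bp
Sorted largest to smallest: 60, 51, 29, 29, 27 bp.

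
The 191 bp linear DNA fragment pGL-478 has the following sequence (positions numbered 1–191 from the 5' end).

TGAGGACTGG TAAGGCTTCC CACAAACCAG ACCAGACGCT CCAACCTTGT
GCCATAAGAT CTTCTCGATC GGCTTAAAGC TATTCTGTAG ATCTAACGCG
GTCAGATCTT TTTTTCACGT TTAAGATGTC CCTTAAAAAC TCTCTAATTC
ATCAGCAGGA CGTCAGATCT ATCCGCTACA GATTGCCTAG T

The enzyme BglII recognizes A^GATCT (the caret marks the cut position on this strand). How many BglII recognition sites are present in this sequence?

4

AGATCT occurs starting at positions 57, 89, 104, 165.
BglII cuts at 4 sites.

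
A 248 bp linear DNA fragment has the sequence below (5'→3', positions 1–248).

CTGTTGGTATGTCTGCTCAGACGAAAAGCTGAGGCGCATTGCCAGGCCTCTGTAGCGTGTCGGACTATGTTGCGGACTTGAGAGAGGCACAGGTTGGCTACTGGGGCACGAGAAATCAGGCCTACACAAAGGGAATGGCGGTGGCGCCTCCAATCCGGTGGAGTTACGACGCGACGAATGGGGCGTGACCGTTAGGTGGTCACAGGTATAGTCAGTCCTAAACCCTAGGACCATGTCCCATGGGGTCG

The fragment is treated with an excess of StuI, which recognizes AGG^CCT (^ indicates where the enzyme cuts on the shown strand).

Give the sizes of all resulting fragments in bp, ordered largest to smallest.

StuI sites (AGGCCT) start at positions 44, 118.
StuI cuts after base 3 of each site, so after positions 46, 120.
Linear molecule, 2 cuts → 3 fragments:
  1–46 → 46 bp
  47–120 → 74 bp
  121–248 → 128 bp
Sorted largest to smallest: 128, 74, 46 bp.

128, 74, 46 bp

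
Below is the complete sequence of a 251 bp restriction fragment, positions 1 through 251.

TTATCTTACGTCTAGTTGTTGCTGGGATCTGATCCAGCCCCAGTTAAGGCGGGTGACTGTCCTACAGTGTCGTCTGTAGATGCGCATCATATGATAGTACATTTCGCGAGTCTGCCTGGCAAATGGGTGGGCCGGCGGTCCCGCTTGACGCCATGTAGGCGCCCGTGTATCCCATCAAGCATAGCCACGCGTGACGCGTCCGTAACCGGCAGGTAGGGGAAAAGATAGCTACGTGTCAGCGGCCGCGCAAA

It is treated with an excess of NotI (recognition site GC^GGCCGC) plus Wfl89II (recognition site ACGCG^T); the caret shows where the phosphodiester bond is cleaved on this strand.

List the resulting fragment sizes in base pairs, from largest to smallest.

The NotI site (GCGGCCGC) starts at position 239.
NotI cuts after base 2 of each site, so after position 240.
Wfl89II sites (ACGCGT) start at positions 187, 194.
Wfl89II cuts after base 5 of each site (before the last base), so after positions 191, 198.
Combined cut positions: 191, 198, 240.
Linear molecule, 3 cuts → 4 fragments:
  1–191 → 191 bp
  192–198 → 7 bp
  199–240 → 42 bp
  241–251 → 11 bp
Sorted largest to smallest: 191, 42, 11, 7 bp.

191, 42, 11, 7 bp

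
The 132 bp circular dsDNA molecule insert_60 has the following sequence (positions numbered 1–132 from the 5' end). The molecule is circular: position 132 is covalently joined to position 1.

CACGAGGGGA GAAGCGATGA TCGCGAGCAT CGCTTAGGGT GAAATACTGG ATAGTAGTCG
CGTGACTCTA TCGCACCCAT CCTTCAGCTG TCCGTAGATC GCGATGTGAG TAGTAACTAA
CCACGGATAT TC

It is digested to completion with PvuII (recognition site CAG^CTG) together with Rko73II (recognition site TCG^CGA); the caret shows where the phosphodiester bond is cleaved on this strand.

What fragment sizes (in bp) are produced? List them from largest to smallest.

64, 54, 14 bp

The PvuII site (CAGCTG) starts at position 85.
PvuII cuts after base 3 of each site, so after position 87.
Rko73II sites (TCGCGA) start at positions 21, 99.
Rko73II cuts after base 3 of each site, so after positions 23, 101.
Combined cut positions: 23, 87, 101.
Circular molecule, 3 cuts → 3 fragments:
  24–87 → 64 bp
  88–101 → 14 bp
  102–132 then 1–23 → 31 + 23 = 54 bp
Sorted largest to smallest: 64, 54, 14 bp.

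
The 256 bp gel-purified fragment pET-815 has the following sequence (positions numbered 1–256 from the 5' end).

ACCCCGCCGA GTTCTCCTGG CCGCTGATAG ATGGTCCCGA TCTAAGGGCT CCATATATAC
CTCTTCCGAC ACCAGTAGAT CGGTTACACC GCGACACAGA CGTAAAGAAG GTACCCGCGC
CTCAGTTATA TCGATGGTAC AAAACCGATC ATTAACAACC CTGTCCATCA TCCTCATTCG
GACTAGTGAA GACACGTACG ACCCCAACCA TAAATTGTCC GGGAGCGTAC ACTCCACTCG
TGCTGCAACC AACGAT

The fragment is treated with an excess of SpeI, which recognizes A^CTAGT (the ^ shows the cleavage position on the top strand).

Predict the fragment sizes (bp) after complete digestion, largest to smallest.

The SpeI site (ACTAGT) starts at position 182.
SpeI cuts after the first base of each site, so after position 182.
Linear molecule, 1 cut → 2 fragments:
  1–182 → 182 bp
  183–256 → 74 bp
Sorted largest to smallest: 182, 74 bp.

182, 74 bp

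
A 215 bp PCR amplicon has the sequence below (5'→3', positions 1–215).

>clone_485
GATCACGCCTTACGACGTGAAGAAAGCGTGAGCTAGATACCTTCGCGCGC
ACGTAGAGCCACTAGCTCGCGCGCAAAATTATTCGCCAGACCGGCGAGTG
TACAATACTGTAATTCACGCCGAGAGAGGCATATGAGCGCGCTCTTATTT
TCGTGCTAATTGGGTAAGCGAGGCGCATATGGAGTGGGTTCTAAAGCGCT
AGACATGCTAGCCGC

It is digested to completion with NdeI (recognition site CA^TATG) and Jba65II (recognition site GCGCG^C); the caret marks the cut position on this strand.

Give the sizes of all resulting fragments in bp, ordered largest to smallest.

58, 49, 38, 36, 24, 10 bp

NdeI sites (CATATG) start at positions 130, 176.
NdeI cuts after base 2 of each site, so after positions 131, 177.
Jba65II sites (GCGCGC) start at positions 45, 69, 137.
Jba65II cuts after base 5 of each site (before the last base), so after positions 49, 73, 141.
Combined cut positions: 49, 73, 131, 141, 177.
Linear molecule, 5 cuts → 6 fragments:
  1–49 → 49 bp
  50–73 → 24 bp
  74–131 → 58 bp
  132–141 → 10 bp
  142–177 → 36 bp
  178–215 → 38 bp
Sorted largest to smallest: 58, 49, 38, 36, 24, 10 bp.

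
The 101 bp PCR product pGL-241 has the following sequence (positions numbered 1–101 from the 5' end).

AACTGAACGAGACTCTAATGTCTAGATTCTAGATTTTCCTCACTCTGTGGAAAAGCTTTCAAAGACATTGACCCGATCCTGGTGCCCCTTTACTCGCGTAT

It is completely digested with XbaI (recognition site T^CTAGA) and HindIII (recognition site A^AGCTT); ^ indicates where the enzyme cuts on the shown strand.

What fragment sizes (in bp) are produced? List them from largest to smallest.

48, 25, 21, 7 bp

XbaI sites (TCTAGA) start at positions 21, 28.
XbaI cuts after the first base of each site, so after positions 21, 28.
The HindIII site (AAGCTT) starts at position 53.
HindIII cuts after the first base of each site, so after position 53.
Combined cut positions: 21, 28, 53.
Linear molecule, 3 cuts → 4 fragments:
  1–21 → 21 bp
  22–28 → 7 bp
  29–53 → 25 bp
  54–101 → 48 bp
Sorted largest to smallest: 48, 25, 21, 7 bp.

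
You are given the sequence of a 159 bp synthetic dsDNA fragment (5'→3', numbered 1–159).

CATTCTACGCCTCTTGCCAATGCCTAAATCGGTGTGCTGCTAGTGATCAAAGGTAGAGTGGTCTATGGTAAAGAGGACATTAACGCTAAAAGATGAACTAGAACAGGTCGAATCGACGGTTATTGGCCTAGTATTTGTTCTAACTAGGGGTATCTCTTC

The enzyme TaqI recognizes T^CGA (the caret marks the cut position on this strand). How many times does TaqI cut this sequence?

2

TCGA occurs starting at positions 108, 113.
TaqI cuts at 2 sites.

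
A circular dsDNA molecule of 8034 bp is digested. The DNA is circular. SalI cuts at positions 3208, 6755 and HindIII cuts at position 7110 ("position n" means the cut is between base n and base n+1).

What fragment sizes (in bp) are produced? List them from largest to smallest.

4132, 3547, 355 bp

Combined cut positions (sorted): 3208, 6755, 7110.
Circular molecule, 3 cuts → 3 fragments:
  6755 − 3208 = 3547 bp
  7110 − 6755 = 355 bp
  wrap: 8034 − 7110 + 3208 = 4132 bp
Sorted largest to smallest: 4132, 3547, 355 bp.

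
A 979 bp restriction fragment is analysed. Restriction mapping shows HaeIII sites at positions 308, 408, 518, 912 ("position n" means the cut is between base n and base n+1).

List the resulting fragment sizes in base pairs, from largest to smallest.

394, 308, 110, 100, 67 bp

Linear molecule, 4 cuts → 5 fragments:
  308 − 0 = 308 bp
  408 − 308 = 100 bp
  518 − 408 = 110 bp
  912 − 518 = 394 bp
  979 − 912 = 67 bp
Sorted largest to smallest: 394, 308, 110, 100, 67 bp.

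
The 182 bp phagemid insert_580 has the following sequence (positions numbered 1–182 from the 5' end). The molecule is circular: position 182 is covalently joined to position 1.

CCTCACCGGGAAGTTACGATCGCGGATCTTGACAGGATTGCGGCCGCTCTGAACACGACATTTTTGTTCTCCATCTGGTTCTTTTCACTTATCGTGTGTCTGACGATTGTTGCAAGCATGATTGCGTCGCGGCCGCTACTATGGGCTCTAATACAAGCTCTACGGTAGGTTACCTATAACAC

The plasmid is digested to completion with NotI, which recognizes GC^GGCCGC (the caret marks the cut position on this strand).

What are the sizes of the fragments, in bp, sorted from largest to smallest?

NotI sites (GCGGCCGC) start at positions 40, 129.
NotI cuts after base 2 of each site, so after positions 41, 130.
Circular molecule, 2 cuts → 2 fragments:
  42–130 → 89 bp
  131–182 then 1–41 → 52 + 41 = 93 bp
Sorted largest to smallest: 93, 89 bp.

93, 89 bp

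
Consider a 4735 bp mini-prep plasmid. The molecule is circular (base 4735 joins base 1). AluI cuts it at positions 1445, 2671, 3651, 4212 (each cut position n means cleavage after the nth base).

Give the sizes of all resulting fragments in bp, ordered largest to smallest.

1968, 1226, 980, 561 bp

Circular molecule, 4 cuts → 4 fragments:
  2671 − 1445 = 1226 bp
  3651 − 2671 = 980 bp
  4212 − 3651 = 561 bp
  wrap: 4735 − 4212 + 1445 = 1968 bp
Sorted largest to smallest: 1968, 1226, 980, 561 bp.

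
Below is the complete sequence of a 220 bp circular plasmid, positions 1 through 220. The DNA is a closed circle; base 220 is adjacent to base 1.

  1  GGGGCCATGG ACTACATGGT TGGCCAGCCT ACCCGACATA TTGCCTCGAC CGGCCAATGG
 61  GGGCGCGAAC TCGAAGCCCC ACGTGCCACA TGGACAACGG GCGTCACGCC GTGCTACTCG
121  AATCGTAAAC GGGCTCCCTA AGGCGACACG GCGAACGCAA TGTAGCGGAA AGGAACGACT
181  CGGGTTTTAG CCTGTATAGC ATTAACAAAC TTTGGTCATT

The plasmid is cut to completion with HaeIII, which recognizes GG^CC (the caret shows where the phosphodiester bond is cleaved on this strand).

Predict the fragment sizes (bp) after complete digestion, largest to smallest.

HaeIII sites (GGCC) start at positions 3, 22, 52.
HaeIII cuts after base 2 of each site, so after positions 4, 23, 53.
Circular molecule, 3 cuts → 3 fragments:
  5–23 → 19 bp
  24–53 → 30 bp
  54–220 then 1–4 → 167 + 4 = 171 bp
Sorted largest to smallest: 171, 30, 19 bp.

171, 30, 19 bp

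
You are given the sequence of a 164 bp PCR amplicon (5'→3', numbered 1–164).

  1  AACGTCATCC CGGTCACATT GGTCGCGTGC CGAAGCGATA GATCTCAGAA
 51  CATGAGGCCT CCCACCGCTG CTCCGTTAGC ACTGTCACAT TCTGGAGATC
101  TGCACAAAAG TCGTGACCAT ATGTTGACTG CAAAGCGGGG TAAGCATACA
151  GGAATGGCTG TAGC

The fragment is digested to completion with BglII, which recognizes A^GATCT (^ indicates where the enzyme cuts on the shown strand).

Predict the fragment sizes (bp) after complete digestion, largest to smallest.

68, 56, 40 bp

BglII sites (AGATCT) start at positions 40, 96.
BglII cuts after the first base of each site, so after positions 40, 96.
Linear molecule, 2 cuts → 3 fragments:
  1–40 → 40 bp
  41–96 → 56 bp
  97–164 → 68 bp
Sorted largest to smallest: 68, 56, 40 bp.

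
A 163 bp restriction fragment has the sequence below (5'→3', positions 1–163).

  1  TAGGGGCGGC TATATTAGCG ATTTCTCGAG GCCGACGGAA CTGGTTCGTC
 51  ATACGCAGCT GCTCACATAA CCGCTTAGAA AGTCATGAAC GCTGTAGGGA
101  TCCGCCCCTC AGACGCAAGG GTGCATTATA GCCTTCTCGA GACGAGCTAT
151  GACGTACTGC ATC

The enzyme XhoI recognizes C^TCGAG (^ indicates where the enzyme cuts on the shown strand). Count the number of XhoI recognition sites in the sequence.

CTCGAG occurs starting at positions 25, 136.
XhoI cuts at 2 sites.

2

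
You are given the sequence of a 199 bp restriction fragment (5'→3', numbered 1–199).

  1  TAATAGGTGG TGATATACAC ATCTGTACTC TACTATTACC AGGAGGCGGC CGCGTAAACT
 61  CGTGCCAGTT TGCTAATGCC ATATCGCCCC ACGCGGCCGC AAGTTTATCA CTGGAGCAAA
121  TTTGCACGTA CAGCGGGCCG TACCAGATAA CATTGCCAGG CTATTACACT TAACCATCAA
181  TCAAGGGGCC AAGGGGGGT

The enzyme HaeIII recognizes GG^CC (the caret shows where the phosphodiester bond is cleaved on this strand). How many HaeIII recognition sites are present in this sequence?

GGCC occurs starting at positions 48, 95, 136, 187.
HaeIII cuts at 4 sites.

4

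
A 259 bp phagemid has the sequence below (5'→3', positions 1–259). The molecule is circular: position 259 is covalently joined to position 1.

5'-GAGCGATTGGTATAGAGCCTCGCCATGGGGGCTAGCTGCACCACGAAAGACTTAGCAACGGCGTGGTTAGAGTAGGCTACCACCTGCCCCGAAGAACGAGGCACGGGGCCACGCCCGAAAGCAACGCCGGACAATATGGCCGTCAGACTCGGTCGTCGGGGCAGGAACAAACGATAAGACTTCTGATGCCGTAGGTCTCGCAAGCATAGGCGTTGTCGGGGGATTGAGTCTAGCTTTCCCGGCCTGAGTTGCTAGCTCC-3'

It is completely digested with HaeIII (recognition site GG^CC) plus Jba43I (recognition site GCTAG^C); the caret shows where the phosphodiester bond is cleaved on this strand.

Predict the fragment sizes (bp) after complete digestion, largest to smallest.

HaeIII sites (GGCC) start at positions 107, 138, 241.
HaeIII cuts after base 2 of each site, so after positions 108, 139, 242.
Jba43I sites (GCTAGC) start at positions 31, 251.
Jba43I cuts after base 5 of each site (before the last base), so after positions 35, 255.
Combined cut positions: 35, 108, 139, 242, 255.
Circular molecule, 5 cuts → 5 fragments:
  36–108 → 73 bp
  109–139 → 31 bp
  140–242 → 103 bp
  243–255 → 13 bp
  256–259 then 1–35 → 4 + 35 = 39 bp
Sorted largest to smallest: 103, 73, 39, 31, 13 bp.

103, 73, 39, 31, 13 bp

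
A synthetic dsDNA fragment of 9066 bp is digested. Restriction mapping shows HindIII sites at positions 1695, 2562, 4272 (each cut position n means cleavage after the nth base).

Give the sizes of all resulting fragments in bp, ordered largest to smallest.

4794, 1710, 1695, 867 bp

Linear molecule, 3 cuts → 4 fragments:
  1695 − 0 = 1695 bp
  2562 − 1695 = 867 bp
  4272 − 2562 = 1710 bp
  9066 − 4272 = 4794 bp
Sorted largest to smallest: 4794, 1710, 1695, 867 bp.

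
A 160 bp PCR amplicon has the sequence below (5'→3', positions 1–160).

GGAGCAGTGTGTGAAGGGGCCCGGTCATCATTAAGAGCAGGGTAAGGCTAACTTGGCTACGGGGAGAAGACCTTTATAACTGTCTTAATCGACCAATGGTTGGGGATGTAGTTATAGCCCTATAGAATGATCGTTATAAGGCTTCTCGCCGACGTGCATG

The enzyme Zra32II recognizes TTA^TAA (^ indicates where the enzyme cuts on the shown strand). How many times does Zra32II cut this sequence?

TTATAA occurs starting at positions 74, 134.
Zra32II cuts at 2 sites.

2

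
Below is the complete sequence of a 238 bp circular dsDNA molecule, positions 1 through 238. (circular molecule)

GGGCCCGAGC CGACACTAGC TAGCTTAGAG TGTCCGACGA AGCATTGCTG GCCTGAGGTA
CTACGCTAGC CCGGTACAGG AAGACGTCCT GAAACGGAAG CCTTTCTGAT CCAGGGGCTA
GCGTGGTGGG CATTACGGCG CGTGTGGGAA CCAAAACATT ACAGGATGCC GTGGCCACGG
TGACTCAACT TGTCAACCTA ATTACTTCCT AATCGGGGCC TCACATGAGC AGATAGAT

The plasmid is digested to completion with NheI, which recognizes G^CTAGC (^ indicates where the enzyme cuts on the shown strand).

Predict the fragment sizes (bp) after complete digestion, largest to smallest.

140, 52, 46 bp

NheI sites (GCTAGC) start at positions 19, 65, 117.
NheI cuts after the first base of each site, so after positions 19, 65, 117.
Circular molecule, 3 cuts → 3 fragments:
  20–65 → 46 bp
  66–117 → 52 bp
  118–238 then 1–19 → 121 + 19 = 140 bp
Sorted largest to smallest: 140, 52, 46 bp.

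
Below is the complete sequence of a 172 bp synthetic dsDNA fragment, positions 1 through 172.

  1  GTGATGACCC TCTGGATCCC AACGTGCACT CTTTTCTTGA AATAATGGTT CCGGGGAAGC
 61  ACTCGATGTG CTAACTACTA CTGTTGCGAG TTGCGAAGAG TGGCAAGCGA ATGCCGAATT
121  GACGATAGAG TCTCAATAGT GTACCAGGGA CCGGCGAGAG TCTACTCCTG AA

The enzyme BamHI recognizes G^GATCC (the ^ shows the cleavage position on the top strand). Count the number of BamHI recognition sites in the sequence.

1

GGATCC occurs starting at position 14.
BamHI cuts at 1 site.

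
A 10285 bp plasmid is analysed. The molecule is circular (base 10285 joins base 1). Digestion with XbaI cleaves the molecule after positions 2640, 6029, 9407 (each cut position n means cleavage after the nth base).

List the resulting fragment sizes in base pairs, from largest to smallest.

Circular molecule, 3 cuts → 3 fragments:
  6029 − 2640 = 3389 bp
  9407 − 6029 = 3378 bp
  wrap: 10285 − 9407 + 2640 = 3518 bp
Sorted largest to smallest: 3518, 3389, 3378 bp.

3518, 3389, 3378 bp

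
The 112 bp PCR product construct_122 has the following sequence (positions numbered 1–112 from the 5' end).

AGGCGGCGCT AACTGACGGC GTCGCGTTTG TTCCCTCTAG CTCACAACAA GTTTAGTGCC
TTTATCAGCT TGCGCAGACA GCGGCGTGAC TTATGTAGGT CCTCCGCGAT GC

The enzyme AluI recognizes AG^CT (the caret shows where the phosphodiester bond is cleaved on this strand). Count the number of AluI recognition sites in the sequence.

AGCT occurs starting at positions 39, 67.
AluI cuts at 2 sites.

2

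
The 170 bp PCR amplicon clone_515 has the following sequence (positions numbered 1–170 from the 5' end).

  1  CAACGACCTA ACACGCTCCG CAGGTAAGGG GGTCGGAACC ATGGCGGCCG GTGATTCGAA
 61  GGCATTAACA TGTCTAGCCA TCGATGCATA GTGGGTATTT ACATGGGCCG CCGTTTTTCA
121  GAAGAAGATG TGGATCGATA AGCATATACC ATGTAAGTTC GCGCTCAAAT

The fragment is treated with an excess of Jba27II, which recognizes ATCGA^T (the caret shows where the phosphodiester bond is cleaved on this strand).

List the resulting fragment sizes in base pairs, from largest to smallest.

Jba27II sites (ATCGAT) start at positions 80, 134.
Jba27II cuts after base 5 of each site (before the last base), so after positions 84, 138.
Linear molecule, 2 cuts → 3 fragments:
  1–84 → 84 bp
  85–138 → 54 bp
  139–170 → 32 bp
Sorted largest to smallest: 84, 54, 32 bp.

84, 54, 32 bp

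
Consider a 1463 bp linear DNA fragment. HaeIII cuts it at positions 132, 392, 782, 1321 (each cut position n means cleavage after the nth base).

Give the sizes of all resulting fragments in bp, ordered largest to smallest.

539, 390, 260, 142, 132 bp

Linear molecule, 4 cuts → 5 fragments:
  132 − 0 = 132 bp
  392 − 132 = 260 bp
  782 − 392 = 390 bp
  1321 − 782 = 539 bp
  1463 − 1321 = 142 bp
Sorted largest to smallest: 539, 390, 260, 142, 132 bp.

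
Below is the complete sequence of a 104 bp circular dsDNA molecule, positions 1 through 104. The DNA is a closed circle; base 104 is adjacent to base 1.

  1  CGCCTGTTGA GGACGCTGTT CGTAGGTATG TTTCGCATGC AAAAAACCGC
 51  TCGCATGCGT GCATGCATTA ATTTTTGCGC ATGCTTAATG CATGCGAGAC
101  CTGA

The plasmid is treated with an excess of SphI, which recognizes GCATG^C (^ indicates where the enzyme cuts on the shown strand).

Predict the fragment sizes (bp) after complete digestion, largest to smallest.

SphI sites (GCATGC) start at positions 35, 53, 61, 79, 90.
SphI cuts after base 5 of each site (before the last base), so after positions 39, 57, 65, 83, 94.
Circular molecule, 5 cuts → 5 fragments:
  40–57 → 18 bp
  58–65 → 8 bp
  66–83 → 18 bp
  84–94 → 11 bp
  95–104 then 1–39 → 10 + 39 = 49 bp
Sorted largest to smallest: 49, 18, 18, 11, 8 bp.

49, 18, 18, 11, 8 bp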